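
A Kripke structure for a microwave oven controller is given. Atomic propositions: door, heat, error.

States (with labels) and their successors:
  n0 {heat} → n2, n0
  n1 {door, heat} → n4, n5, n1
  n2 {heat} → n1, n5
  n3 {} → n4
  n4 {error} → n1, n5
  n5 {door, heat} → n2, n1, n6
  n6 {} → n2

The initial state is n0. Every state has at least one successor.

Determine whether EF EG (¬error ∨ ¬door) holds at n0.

Yes

States satisfying EG (¬error ∨ ¬door): {n0, n1, n2, n3, n4, n5, n6}.
States satisfying EF EG (¬error ∨ ¬door): {n0, n1, n2, n3, n4, n5, n6}.
Some path from n0 reaches a state where EG (¬error ∨ ¬door) holds.
n0 ∈ Sat(EF EG (¬error ∨ ¬door)).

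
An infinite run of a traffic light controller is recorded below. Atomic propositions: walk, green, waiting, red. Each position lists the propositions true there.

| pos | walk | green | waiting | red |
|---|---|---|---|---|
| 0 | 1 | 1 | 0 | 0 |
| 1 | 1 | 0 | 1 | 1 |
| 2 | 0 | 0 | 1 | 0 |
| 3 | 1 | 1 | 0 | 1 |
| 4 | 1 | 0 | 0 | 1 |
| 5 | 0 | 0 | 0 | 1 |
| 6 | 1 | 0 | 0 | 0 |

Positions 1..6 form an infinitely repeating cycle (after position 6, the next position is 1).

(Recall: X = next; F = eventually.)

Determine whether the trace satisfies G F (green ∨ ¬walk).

F (green ∨ ¬walk) holds at every position 0..6, and those are all positions ever visited, so G F (green ∨ ¬walk) holds.

Satisfied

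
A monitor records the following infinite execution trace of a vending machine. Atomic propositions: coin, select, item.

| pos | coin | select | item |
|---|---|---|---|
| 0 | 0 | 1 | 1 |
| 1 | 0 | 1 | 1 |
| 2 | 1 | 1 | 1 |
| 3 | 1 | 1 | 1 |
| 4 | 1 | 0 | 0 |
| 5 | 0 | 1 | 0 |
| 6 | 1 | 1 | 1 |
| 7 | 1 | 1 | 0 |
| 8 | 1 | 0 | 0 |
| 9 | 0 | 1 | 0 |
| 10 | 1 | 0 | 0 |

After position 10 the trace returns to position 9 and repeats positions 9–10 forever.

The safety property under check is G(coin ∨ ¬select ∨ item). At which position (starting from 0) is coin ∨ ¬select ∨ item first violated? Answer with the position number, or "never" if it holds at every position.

5

Check coin ∨ ¬select ∨ item at each position in order: 0 ✓, 1 ✓, 2 ✓, 3 ✓, 4 ✓.
At position 5 the labels are {select}, so coin ∨ ¬select ∨ item is false there. This is the first violation.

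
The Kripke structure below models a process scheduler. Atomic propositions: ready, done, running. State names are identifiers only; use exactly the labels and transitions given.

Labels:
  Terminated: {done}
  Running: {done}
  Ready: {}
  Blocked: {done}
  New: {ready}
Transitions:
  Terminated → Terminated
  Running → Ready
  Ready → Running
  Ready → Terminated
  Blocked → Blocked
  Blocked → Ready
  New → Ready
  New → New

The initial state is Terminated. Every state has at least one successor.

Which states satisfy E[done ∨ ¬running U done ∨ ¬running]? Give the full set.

{Terminated, Running, Ready, Blocked, New}

States satisfying done ∨ ¬running: {Terminated, Running, Ready, Blocked, New}.
States satisfying E[done ∨ ¬running U done ∨ ¬running]: {Terminated, Running, Ready, Blocked, New}.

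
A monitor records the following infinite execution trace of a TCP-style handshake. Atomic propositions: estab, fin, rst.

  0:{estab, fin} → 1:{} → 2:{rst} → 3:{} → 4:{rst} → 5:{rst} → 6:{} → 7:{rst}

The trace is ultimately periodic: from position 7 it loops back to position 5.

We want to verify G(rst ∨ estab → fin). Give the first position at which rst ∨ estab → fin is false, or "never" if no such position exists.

Check rst ∨ estab → fin at each position in order: 0 ✓, 1 ✓.
At position 2 the labels are {rst}, so rst ∨ estab → fin is false there. This is the first violation.

2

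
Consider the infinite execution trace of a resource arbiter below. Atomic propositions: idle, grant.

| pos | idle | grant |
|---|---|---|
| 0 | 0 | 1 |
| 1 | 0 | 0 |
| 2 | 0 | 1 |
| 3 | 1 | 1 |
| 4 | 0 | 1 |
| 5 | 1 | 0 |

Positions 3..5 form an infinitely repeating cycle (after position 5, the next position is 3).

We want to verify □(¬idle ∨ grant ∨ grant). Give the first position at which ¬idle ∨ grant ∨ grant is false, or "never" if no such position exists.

5

Check ¬idle ∨ grant ∨ grant at each position in order: 0 ✓, 1 ✓, 2 ✓, 3 ✓, 4 ✓.
At position 5 the labels are {idle}, so ¬idle ∨ grant ∨ grant is false there. This is the first violation.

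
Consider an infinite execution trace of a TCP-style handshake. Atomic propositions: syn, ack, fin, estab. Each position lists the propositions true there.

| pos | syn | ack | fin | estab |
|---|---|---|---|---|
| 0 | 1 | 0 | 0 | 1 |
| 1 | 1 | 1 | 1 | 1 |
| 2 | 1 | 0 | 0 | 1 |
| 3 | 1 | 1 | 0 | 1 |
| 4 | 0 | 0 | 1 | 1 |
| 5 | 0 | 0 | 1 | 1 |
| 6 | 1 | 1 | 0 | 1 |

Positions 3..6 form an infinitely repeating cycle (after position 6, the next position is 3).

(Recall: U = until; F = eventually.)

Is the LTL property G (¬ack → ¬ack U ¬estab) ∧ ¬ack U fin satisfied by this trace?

¬ack → ¬ack U ¬estab must hold at every position from 0 onward. It fails at position 0, so G (¬ack → ¬ack U ¬estab) is false.
Positions where ¬ack holds: 0, 2, 4, 5.
Check ¬ack U ¬estab at each: 0→fails, 2→fails, 4→fails, 5→fails.
Walking from position 0: fin first holds at position 1, and ¬ack holds at every earlier position along the way, so ¬ack U fin holds.
At position 0: G (¬ack → ¬ack U ¬estab) is false; ¬ack U fin is true; so G (¬ack → ¬ack U ¬estab) ∧ ¬ack U fin is false.

Violated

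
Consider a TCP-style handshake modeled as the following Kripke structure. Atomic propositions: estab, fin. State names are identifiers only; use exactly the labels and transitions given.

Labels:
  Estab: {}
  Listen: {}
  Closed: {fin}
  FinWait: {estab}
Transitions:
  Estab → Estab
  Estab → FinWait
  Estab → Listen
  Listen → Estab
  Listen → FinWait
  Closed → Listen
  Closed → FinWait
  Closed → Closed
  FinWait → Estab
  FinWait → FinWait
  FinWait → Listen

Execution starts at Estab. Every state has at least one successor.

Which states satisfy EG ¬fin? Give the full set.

{Estab, Listen, FinWait}

States satisfying ¬fin: {Estab, Listen, FinWait}.
States satisfying EG ¬fin: {Estab, Listen, FinWait}.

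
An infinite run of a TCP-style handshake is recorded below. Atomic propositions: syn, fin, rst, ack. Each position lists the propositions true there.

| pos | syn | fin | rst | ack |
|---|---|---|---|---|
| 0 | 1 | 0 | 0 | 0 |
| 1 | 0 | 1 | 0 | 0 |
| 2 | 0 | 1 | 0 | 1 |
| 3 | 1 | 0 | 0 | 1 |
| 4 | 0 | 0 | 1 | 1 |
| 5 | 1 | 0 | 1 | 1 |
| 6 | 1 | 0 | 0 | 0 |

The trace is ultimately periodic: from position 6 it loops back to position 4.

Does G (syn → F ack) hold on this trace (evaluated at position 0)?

syn → F ack holds at every position 0..6, and those are all positions ever visited, so G (syn → F ack) holds.
Positions where syn holds: 0, 3, 5, 6.
Check F ack at each: 0→ok, 3→ok, 5→ok, 6→ok.

Satisfied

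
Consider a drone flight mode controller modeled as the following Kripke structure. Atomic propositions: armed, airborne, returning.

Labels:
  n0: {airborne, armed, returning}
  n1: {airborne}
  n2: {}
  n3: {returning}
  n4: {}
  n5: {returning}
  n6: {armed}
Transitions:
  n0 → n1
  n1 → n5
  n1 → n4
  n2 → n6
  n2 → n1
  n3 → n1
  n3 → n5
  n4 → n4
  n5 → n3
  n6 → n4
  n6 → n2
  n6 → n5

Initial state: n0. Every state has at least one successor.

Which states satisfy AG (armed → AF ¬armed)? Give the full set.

{n0, n1, n2, n3, n4, n5, n6}

States satisfying armed → AF ¬armed: {n0, n1, n2, n3, n4, n5, n6}.
States satisfying AG (armed → AF ¬armed): {n0, n1, n2, n3, n4, n5, n6}.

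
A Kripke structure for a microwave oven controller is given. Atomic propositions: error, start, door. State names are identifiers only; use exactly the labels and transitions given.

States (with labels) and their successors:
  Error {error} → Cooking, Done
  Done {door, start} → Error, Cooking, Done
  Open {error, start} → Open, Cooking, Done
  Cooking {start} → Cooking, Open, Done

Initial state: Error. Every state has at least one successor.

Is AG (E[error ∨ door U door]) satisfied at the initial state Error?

No

States satisfying E[error ∨ door U door]: {Error, Done, Open}.
States satisfying AG (E[error ∨ door U door]): ∅.
Cooking is reachable from Error and violates E[error ∨ door U door], so AG fails at Error.
Error ∉ Sat(AG (E[error ∨ door U door])).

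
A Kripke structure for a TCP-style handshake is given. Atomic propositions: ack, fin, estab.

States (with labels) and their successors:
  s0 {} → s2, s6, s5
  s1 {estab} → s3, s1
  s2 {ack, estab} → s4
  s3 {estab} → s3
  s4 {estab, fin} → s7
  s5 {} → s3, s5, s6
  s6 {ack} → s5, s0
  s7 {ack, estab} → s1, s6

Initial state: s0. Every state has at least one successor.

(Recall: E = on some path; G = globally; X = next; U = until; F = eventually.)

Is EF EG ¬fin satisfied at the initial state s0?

States satisfying EG ¬fin: {s0, s1, s3, s5, s6, s7}.
States satisfying EF EG ¬fin: {s0, s1, s2, s3, s4, s5, s6, s7}.
Some path from s0 reaches a state where EG ¬fin holds.
s0 ∈ Sat(EF EG ¬fin).

Yes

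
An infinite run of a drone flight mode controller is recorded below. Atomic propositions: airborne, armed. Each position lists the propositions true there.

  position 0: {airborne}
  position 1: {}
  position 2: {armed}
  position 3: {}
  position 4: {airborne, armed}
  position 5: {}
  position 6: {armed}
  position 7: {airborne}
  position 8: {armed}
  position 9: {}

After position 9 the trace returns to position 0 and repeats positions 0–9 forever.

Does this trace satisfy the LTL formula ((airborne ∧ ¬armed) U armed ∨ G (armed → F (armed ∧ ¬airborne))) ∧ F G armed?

G armed is false at every position 0..9, so it never becomes true and F G armed fails.
At position 0: (airborne ∧ ¬armed) U armed ∨ G (armed → F (armed ∧ ¬airborne)) is true; F G armed is false; so ((airborne ∧ ¬armed) U armed ∨ G (armed → F (armed ∧ ¬airborne))) ∧ F G armed is false.

Does not hold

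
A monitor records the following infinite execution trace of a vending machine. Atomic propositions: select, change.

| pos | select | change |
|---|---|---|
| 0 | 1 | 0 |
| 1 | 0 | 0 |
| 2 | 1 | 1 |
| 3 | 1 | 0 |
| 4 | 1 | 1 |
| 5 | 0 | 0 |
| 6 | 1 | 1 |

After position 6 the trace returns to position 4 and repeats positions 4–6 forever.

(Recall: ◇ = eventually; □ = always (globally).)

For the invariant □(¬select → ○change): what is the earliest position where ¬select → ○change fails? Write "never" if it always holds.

never

¬select → ○change holds at every position 0..6, and those are all the positions the trace ever visits, so the invariant □(¬select → ○change) is never violated.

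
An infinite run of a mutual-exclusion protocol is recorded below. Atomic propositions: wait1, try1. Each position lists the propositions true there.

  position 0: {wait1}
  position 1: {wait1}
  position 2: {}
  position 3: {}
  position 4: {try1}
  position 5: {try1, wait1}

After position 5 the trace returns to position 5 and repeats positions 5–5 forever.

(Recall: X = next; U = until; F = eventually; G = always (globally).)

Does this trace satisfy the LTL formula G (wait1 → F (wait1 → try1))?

wait1 → F (wait1 → try1) holds at every position 0..5, and those are all positions ever visited, so G (wait1 → F (wait1 → try1)) holds.
Positions where wait1 holds: 0, 1, 5.
Check F (wait1 → try1) at each: 0→ok, 1→ok, 5→ok.

Satisfied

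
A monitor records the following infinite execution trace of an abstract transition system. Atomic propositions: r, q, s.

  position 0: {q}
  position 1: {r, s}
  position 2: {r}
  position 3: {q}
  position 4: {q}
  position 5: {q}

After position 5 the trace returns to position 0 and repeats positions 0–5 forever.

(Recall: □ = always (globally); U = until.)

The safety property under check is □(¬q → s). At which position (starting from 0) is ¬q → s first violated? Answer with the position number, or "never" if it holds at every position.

2

Check ¬q → s at each position in order: 0 ✓, 1 ✓.
At position 2 the labels are {r}, so ¬q → s is false there. This is the first violation.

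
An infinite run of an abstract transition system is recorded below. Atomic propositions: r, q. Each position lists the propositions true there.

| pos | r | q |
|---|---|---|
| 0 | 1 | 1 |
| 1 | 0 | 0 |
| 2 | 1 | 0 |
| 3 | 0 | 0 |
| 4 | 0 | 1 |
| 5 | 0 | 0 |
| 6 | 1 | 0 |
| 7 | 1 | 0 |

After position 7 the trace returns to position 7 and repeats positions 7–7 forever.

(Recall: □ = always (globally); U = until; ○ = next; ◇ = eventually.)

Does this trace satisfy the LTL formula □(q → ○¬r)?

Holds

q → ○¬r holds at every position 0..7, and those are all positions ever visited, so □(q → ○¬r) holds.
Positions where q holds: 0, 4.
Check ○¬r at each: 0→ok, 4→ok.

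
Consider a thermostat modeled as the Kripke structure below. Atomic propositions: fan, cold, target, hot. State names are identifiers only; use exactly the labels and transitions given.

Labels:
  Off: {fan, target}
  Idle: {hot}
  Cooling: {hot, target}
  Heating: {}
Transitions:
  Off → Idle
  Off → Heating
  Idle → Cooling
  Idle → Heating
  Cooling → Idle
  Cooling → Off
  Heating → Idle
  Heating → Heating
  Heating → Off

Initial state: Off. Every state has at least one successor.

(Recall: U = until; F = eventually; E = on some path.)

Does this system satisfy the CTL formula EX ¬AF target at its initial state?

Yes

States satisfying ¬AF target: {Idle, Heating}.
States satisfying EX ¬AF target: {Off, Idle, Cooling, Heating}.
Off ∈ Sat(EX ¬AF target).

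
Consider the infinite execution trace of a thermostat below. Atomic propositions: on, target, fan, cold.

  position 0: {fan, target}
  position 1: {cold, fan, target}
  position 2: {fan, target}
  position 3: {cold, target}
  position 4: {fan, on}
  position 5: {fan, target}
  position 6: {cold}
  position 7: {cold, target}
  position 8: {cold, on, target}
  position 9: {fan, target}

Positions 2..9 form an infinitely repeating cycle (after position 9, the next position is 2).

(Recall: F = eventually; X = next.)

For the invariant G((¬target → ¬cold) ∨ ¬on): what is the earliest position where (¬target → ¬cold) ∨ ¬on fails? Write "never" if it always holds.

(¬target → ¬cold) ∨ ¬on holds at every position 0..9, and those are all the positions the trace ever visits, so the invariant G((¬target → ¬cold) ∨ ¬on) is never violated.

never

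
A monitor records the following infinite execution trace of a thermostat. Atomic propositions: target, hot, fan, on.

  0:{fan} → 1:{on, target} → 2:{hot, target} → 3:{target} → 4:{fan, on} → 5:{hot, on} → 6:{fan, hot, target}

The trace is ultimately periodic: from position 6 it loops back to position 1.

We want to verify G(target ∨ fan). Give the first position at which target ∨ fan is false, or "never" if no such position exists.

Check target ∨ fan at each position in order: 0 ✓, 1 ✓, 2 ✓, 3 ✓, 4 ✓.
At position 5 the labels are {hot, on}, so target ∨ fan is false there. This is the first violation.

5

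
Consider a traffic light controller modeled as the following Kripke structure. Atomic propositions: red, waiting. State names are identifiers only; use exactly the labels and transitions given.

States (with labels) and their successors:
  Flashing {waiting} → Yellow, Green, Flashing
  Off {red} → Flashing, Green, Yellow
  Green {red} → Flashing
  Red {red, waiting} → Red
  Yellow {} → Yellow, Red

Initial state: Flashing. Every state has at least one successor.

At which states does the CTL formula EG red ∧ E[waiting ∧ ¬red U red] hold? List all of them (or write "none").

States satisfying red: {Off, Green, Red}.
States satisfying EG red: {Red}.
States satisfying waiting ∧ ¬red: {Flashing}.
States satisfying E[waiting ∧ ¬red U red]: {Flashing, Off, Green, Red}.
States satisfying EG red ∧ E[waiting ∧ ¬red U red]: {Red}.

{Red}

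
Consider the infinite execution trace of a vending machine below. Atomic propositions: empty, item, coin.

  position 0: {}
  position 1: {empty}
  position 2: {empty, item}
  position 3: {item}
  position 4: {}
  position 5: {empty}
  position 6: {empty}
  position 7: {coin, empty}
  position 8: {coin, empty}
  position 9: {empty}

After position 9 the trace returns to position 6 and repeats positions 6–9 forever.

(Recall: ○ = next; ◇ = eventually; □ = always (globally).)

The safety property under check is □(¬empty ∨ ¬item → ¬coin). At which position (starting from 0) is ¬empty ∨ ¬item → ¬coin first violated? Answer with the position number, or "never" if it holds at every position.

Check ¬empty ∨ ¬item → ¬coin at each position in order: 0 ✓, 1 ✓, 2 ✓, 3 ✓, 4 ✓, 5 ✓, 6 ✓.
At position 7 the labels are {coin, empty}, so ¬empty ∨ ¬item → ¬coin is false there. This is the first violation.

7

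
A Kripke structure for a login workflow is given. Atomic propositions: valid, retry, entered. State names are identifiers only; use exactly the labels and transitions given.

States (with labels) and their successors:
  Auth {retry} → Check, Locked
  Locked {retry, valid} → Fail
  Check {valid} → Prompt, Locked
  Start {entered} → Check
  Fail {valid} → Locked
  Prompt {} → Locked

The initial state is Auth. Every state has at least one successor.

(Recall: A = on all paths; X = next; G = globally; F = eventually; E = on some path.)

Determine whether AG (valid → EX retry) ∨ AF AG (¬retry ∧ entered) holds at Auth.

States satisfying valid → EX retry: {Auth, Check, Start, Fail, Prompt}.
States satisfying AG (valid → EX retry): ∅.
States satisfying AG (¬retry ∧ entered): ∅.
States satisfying AF AG (¬retry ∧ entered): ∅.
States satisfying AG (valid → EX retry) ∨ AF AG (¬retry ∧ entered): ∅.
Auth ∉ Sat(AG (valid → EX retry) ∨ AF AG (¬retry ∧ entered)).

Violated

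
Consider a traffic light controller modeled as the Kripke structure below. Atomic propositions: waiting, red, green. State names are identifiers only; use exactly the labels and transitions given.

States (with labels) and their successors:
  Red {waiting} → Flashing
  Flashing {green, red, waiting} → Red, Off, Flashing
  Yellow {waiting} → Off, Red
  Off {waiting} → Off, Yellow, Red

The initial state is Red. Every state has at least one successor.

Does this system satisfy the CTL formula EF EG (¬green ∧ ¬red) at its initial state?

States satisfying EG (¬green ∧ ¬red): {Yellow, Off}.
States satisfying EF EG (¬green ∧ ¬red): {Red, Flashing, Yellow, Off}.
Some path from Red reaches a state where EG (¬green ∧ ¬red) holds.
Red ∈ Sat(EF EG (¬green ∧ ¬red)).

Satisfied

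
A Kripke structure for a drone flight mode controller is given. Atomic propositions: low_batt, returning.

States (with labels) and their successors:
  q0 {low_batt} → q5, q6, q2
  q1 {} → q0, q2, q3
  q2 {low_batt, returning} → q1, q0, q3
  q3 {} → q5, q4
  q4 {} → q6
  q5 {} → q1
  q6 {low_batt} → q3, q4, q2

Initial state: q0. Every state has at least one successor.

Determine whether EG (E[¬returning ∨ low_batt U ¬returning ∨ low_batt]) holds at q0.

Satisfied

States satisfying E[¬returning ∨ low_batt U ¬returning ∨ low_batt]: {q0, q1, q2, q3, q4, q5, q6}.
States satisfying EG (E[¬returning ∨ low_batt U ¬returning ∨ low_batt]): {q0, q1, q2, q3, q4, q5, q6}.
q0 ∈ Sat(EG (E[¬returning ∨ low_batt U ¬returning ∨ low_batt])).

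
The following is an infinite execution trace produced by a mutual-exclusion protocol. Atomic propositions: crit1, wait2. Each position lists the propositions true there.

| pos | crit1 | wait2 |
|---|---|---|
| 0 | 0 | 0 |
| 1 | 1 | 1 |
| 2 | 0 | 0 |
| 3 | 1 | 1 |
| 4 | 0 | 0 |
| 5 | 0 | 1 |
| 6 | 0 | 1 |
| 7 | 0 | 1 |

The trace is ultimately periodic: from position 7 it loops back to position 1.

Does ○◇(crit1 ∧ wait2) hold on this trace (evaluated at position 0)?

Satisfied

The position after 0 is 1; ◇(crit1 ∧ wait2) is true there.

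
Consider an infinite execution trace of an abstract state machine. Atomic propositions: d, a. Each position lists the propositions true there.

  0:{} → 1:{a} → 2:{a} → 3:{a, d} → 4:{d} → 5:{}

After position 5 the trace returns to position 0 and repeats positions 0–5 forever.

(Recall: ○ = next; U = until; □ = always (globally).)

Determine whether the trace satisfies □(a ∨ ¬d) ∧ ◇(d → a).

a ∨ ¬d must hold at every position from 0 onward. It fails at position 4, so □(a ∨ ¬d) is false.
d → a holds at position 0, which is reachable from 0, so ◇(d → a) holds.
At position 0: □(a ∨ ¬d) is false; ◇(d → a) is true; so □(a ∨ ¬d) ∧ ◇(d → a) is false.

Does not hold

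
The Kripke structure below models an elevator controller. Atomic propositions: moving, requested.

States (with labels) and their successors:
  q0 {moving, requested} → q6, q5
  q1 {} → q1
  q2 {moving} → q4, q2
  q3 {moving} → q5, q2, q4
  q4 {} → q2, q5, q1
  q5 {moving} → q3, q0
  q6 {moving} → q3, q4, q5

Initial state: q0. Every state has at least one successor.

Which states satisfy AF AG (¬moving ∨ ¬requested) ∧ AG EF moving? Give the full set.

States satisfying AG (¬moving ∨ ¬requested): {q1}.
States satisfying AF AG (¬moving ∨ ¬requested): {q1}.
States satisfying EF moving: {q0, q2, q3, q4, q5, q6}.
States satisfying AG EF moving: ∅.
States satisfying AF AG (¬moving ∨ ¬requested) ∧ AG EF moving: ∅.

none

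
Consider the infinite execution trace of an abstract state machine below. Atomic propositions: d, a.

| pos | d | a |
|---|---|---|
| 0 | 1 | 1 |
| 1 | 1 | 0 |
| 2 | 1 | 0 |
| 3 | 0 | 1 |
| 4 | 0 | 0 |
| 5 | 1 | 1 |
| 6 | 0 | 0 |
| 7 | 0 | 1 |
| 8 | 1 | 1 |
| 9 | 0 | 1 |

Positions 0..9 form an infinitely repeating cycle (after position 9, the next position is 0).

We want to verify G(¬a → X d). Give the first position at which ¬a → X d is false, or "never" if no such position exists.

2

Check ¬a → X d at each position in order: 0 ✓, 1 ✓.
At position 2 the labels are {d} and the next position 3 has {a}, so ¬a → X d is false there. This is the first violation.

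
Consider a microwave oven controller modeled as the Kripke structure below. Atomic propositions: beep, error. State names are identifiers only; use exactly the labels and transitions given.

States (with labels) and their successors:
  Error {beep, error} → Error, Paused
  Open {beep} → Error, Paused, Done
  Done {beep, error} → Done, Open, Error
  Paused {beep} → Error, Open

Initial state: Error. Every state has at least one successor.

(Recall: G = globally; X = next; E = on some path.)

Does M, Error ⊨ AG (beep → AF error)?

Does not hold

States satisfying beep → AF error: {Error, Done}.
States satisfying AG (beep → AF error): ∅.
Open is reachable from Error and violates beep → AF error, so AG fails at Error.
Error ∉ Sat(AG (beep → AF error)).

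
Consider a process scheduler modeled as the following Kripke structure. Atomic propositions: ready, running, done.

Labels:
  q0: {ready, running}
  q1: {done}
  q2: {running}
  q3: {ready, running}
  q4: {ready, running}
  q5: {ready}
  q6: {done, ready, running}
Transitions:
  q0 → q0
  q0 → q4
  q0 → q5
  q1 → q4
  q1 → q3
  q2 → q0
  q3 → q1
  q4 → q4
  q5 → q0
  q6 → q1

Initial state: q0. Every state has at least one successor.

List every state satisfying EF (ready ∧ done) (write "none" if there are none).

States satisfying ready ∧ done: {q6}.
States satisfying EF (ready ∧ done): {q6}.

{q6}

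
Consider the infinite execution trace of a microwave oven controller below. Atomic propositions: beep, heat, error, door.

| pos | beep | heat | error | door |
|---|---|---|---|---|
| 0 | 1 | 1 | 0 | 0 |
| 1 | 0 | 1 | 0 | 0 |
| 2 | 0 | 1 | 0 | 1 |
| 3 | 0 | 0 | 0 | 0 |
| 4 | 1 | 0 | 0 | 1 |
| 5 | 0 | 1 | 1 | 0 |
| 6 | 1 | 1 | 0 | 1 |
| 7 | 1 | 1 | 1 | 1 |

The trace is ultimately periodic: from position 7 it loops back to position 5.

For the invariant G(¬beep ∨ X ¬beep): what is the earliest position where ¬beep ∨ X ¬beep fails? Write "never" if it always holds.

6

Check ¬beep ∨ X ¬beep at each position in order: 0 ✓, 1 ✓, 2 ✓, 3 ✓, 4 ✓, 5 ✓.
At position 6 the labels are {beep, door, heat} and the next position 7 has {beep, door, error, heat}, so ¬beep ∨ X ¬beep is false there. This is the first violation.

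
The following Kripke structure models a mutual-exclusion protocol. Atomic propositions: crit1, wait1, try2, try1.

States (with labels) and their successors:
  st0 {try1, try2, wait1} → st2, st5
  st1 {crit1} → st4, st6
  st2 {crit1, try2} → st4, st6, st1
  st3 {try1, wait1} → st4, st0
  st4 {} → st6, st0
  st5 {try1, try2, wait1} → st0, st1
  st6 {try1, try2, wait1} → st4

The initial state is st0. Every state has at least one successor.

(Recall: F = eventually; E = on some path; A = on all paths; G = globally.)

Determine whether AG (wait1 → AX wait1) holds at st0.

Violated

States satisfying wait1 → AX wait1: {st1, st2, st4}.
States satisfying AG (wait1 → AX wait1): ∅.
st0 is reachable from st0 and violates wait1 → AX wait1, so AG fails at st0.
st0 ∉ Sat(AG (wait1 → AX wait1)).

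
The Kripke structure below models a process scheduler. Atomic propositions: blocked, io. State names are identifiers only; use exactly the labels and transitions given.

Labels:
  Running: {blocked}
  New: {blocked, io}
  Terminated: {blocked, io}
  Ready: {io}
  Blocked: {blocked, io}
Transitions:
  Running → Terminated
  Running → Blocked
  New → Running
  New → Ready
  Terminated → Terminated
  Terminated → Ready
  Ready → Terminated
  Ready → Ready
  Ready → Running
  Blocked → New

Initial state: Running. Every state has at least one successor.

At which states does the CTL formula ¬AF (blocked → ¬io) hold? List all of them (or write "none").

States satisfying blocked → ¬io: {Running, Ready}.
States satisfying AF (blocked → ¬io): {Running, New, Ready, Blocked}.
States satisfying ¬AF (blocked → ¬io): {Terminated}.

{Terminated}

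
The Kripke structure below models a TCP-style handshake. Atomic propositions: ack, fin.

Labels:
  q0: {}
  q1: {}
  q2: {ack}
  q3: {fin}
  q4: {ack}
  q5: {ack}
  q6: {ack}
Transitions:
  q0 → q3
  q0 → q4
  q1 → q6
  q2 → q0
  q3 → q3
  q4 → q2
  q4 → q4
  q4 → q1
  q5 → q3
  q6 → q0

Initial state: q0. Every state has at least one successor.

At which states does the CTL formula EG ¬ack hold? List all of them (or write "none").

{q0, q3}

States satisfying ¬ack: {q0, q1, q3}.
States satisfying EG ¬ack: {q0, q3}.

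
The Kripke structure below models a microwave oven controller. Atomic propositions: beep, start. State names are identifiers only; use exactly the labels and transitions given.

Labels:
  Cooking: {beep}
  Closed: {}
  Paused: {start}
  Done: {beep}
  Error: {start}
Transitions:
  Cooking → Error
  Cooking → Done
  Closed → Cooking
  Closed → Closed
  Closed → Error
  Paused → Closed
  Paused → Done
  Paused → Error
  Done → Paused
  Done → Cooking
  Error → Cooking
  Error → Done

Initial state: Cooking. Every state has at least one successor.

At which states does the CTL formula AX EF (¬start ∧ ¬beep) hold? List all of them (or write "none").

States satisfying EF (¬start ∧ ¬beep): {Cooking, Closed, Paused, Done, Error}.
States satisfying AX EF (¬start ∧ ¬beep): {Cooking, Closed, Paused, Done, Error}.

{Cooking, Closed, Paused, Done, Error}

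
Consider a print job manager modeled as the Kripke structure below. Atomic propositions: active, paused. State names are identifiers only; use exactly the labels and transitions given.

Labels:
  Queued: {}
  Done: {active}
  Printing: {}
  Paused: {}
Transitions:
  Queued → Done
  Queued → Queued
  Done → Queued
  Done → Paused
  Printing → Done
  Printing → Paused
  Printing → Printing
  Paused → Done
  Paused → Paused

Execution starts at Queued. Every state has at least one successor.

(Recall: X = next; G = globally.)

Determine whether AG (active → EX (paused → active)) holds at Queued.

Yes

States satisfying active → EX (paused → active): {Queued, Done, Printing, Paused}.
States satisfying AG (active → EX (paused → active)): {Queued, Done, Printing, Paused}.
Every state reachable from Queued satisfies active → EX (paused → active).
Queued ∈ Sat(AG (active → EX (paused → active))).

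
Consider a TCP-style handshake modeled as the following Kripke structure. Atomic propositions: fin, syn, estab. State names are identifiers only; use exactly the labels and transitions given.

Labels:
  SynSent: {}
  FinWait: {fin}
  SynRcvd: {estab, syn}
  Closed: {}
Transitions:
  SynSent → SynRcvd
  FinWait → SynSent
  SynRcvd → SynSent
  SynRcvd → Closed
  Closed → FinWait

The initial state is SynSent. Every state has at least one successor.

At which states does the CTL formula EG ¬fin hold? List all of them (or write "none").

States satisfying ¬fin: {SynSent, SynRcvd, Closed}.
States satisfying EG ¬fin: {SynSent, SynRcvd}.

{SynSent, SynRcvd}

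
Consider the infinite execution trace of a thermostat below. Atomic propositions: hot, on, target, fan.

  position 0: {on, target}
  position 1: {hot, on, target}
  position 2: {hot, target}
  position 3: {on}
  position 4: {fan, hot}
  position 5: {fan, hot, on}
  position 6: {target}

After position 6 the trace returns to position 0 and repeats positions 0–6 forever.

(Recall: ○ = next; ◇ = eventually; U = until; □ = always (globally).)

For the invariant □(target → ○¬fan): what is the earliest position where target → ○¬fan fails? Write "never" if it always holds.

target → ○¬fan holds at every position 0..6, and those are all the positions the trace ever visits, so the invariant □(target → ○¬fan) is never violated.

never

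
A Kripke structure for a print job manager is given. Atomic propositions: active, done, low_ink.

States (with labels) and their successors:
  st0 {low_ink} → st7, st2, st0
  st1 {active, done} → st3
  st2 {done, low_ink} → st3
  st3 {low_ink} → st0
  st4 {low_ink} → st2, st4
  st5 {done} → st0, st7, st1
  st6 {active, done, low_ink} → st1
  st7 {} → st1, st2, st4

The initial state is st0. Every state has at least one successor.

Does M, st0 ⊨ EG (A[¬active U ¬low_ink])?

States satisfying A[¬active U ¬low_ink]: {st1, st5, st7}.
States satisfying EG (A[¬active U ¬low_ink]): ∅.
No suitable path/successor from st0 witnesses the formula.
st0 ∉ Sat(EG (A[¬active U ¬low_ink])).

Violated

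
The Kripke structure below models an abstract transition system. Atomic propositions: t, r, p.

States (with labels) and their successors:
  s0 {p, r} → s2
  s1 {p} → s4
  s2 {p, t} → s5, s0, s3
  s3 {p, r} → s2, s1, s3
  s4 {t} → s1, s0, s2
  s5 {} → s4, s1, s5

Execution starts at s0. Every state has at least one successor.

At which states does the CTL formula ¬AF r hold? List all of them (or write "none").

States satisfying r: {s0, s3}.
States satisfying AF r: {s0, s3}.
States satisfying ¬AF r: {s1, s2, s4, s5}.

{s1, s2, s4, s5}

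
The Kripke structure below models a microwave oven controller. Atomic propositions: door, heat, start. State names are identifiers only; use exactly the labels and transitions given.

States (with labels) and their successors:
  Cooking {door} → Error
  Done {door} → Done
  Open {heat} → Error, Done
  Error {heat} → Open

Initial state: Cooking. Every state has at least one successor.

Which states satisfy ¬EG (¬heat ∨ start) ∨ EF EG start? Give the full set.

{Cooking, Open, Error}

States satisfying ¬heat ∨ start: {Cooking, Done}.
States satisfying EG (¬heat ∨ start): {Done}.
States satisfying ¬EG (¬heat ∨ start): {Cooking, Open, Error}.
States satisfying EG start: ∅.
States satisfying EF EG start: ∅.
States satisfying ¬EG (¬heat ∨ start) ∨ EF EG start: {Cooking, Open, Error}.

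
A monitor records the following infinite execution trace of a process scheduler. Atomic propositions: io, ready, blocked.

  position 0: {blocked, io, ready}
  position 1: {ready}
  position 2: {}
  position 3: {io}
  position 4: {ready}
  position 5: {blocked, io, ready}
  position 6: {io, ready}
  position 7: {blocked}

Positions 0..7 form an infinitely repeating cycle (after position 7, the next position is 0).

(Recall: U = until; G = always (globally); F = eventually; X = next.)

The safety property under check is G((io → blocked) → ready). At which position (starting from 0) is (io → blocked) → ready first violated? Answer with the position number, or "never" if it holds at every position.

2

Check (io → blocked) → ready at each position in order: 0 ✓, 1 ✓.
At position 2 the labels are {}, so (io → blocked) → ready is false there. This is the first violation.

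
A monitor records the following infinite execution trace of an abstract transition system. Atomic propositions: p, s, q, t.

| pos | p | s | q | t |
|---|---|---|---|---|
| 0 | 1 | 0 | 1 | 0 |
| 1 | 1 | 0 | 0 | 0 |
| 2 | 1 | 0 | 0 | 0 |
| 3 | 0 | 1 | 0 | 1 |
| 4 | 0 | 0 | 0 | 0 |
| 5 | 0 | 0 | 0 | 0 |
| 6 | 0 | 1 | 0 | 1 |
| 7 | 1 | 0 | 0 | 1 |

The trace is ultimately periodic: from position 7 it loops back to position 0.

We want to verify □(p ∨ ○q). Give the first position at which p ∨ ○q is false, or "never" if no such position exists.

3

Check p ∨ ○q at each position in order: 0 ✓, 1 ✓, 2 ✓.
At position 3 the labels are {s, t} and the next position 4 has {}, so p ∨ ○q is false there. This is the first violation.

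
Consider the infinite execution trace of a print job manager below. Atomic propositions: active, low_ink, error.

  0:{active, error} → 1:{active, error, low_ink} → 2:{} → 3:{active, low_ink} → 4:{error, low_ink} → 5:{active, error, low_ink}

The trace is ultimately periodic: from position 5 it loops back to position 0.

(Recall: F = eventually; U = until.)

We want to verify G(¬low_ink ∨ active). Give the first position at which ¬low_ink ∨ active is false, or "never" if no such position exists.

Check ¬low_ink ∨ active at each position in order: 0 ✓, 1 ✓, 2 ✓, 3 ✓.
At position 4 the labels are {error, low_ink}, so ¬low_ink ∨ active is false there. This is the first violation.

4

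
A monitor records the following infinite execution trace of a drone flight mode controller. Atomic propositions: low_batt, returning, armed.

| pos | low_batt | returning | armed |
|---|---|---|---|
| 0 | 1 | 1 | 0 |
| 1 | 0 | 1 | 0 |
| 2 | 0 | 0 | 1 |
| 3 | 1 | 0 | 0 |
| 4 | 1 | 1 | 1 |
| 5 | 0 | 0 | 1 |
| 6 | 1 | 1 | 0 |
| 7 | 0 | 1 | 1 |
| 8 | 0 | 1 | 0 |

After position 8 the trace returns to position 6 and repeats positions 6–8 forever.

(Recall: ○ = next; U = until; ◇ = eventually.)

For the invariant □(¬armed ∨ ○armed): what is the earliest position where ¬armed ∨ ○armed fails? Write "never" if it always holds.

Check ¬armed ∨ ○armed at each position in order: 0 ✓, 1 ✓.
At position 2 the labels are {armed} and the next position 3 has {low_batt}, so ¬armed ∨ ○armed is false there. This is the first violation.

2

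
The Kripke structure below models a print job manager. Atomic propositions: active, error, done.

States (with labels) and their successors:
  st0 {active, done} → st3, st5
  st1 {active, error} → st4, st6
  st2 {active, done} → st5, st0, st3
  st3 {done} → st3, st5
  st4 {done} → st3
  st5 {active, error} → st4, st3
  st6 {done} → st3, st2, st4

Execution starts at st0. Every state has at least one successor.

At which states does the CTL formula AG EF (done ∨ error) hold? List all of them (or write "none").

States satisfying EF (done ∨ error): {st0, st1, st2, st3, st4, st5, st6}.
States satisfying AG EF (done ∨ error): {st0, st1, st2, st3, st4, st5, st6}.

{st0, st1, st2, st3, st4, st5, st6}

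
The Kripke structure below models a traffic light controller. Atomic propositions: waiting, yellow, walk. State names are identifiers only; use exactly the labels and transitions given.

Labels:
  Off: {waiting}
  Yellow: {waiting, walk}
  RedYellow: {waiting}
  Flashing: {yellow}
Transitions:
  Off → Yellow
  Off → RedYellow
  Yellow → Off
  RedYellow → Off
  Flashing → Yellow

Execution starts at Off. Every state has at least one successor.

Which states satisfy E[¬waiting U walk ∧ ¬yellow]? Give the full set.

{Yellow, Flashing}

States satisfying ¬waiting: {Flashing}.
States satisfying walk ∧ ¬yellow: {Yellow}.
States satisfying E[¬waiting U walk ∧ ¬yellow]: {Yellow, Flashing}.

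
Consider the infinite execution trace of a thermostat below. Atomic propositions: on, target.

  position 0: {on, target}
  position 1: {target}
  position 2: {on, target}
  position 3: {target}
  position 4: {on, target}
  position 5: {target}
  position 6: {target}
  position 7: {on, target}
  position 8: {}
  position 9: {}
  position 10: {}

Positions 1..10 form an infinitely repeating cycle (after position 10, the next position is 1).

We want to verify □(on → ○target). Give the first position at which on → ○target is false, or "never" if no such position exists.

Check on → ○target at each position in order: 0 ✓, 1 ✓, 2 ✓, 3 ✓, 4 ✓, 5 ✓, 6 ✓.
At position 7 the labels are {on, target} and the next position 8 has {}, so on → ○target is false there. This is the first violation.

7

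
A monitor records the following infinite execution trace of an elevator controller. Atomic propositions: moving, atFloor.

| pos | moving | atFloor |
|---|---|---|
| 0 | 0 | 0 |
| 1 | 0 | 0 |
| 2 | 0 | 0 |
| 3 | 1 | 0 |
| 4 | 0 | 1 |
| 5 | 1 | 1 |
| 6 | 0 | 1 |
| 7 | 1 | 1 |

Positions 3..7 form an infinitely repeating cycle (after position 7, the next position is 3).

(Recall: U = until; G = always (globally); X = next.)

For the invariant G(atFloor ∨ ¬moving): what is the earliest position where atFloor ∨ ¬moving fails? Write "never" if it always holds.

Check atFloor ∨ ¬moving at each position in order: 0 ✓, 1 ✓, 2 ✓.
At position 3 the labels are {moving}, so atFloor ∨ ¬moving is false there. This is the first violation.

3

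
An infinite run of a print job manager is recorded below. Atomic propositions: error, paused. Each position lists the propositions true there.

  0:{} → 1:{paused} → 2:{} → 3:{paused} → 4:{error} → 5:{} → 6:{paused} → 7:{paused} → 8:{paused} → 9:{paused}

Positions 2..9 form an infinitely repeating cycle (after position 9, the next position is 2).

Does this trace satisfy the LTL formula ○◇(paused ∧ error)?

Does not hold

The position after 0 is 1; ◇(paused ∧ error) is false there.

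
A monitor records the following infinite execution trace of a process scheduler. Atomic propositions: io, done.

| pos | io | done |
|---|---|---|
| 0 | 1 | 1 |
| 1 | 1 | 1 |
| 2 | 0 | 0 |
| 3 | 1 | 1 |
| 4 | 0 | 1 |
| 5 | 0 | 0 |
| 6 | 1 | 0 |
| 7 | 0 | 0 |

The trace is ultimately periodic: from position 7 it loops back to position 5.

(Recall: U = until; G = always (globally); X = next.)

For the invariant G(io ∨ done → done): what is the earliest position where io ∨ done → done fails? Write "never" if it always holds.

Check io ∨ done → done at each position in order: 0 ✓, 1 ✓, 2 ✓, 3 ✓, 4 ✓, 5 ✓.
At position 6 the labels are {io}, so io ∨ done → done is false there. This is the first violation.

6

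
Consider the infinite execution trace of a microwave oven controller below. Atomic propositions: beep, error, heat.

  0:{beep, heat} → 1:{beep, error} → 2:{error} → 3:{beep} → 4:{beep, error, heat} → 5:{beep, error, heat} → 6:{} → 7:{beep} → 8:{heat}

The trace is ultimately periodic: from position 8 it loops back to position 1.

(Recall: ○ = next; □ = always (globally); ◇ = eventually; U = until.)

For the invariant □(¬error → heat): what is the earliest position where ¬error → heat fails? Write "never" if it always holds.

3

Check ¬error → heat at each position in order: 0 ✓, 1 ✓, 2 ✓.
At position 3 the labels are {beep}, so ¬error → heat is false there. This is the first violation.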